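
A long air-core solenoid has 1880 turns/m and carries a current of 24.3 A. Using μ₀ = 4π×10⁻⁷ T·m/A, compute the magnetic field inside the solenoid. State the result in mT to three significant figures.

Inside a long solenoid, B = μ₀nI.
B = (4π×10⁻⁷)(1.880×10^3 m⁻¹)(24.3 A) = 5.741×10^-2 T.

B ≈ 57.4 mT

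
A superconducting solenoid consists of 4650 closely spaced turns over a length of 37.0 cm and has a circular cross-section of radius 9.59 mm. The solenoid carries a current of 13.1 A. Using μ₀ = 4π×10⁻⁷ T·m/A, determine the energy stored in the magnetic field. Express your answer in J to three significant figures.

U ≈ 1.82 J

A = πr² = π(9.590×10^-3 m)² = 2.889×10^-4 m².
L = μ₀N²A/ℓ = (4π×10⁻⁷)(4650)²(2.889×10^-4)/(0.37) = 2.122×10^-2 H.
U = ½LI² = ½(2.122×10^-2)(13.1)² = 1.821 J.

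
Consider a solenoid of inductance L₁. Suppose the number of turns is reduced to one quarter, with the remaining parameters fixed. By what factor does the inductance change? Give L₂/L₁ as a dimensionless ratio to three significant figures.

For a solenoid, L ∝ μᵣN²A/ℓ.
L₂/L₁ = (0.25)^2 = 0.0625.

L₂/L₁ = 0.0625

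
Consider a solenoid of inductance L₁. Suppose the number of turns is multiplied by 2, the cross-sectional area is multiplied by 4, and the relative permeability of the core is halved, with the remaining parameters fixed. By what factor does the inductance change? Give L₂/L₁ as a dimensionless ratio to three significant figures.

L₂/L₁ = 8.00

For a solenoid, L ∝ μᵣN²A/ℓ.
L₂/L₁ = (2)^2 × (4) × (0.5) = 8.00.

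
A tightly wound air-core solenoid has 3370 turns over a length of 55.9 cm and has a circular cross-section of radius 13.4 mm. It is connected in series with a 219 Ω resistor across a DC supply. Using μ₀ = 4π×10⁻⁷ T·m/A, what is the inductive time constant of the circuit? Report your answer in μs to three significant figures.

A = πr² = π(1.340×10^-2 m)² = 5.641×10^-4 m².
L = μ₀N²A/ℓ = (4π×10⁻⁷)(3370)²(5.641×10^-4)/(0.559) = 1.440×10^-2 H.
τ = L/R = (1.440×10^-2)/(219) = 6.576×10^-5 s.

τ ≈ 65.8 μs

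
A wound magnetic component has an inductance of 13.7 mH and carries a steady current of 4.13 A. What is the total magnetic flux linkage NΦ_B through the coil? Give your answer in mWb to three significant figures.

NΦ_B ≈ 56.6 mWb

From L = NΦ_B/I, the flux linkage is NΦ_B = LI.
NΦ_B = (1.370×10^-2 H)(4.13 A) = 5.658×10^-2 Wb.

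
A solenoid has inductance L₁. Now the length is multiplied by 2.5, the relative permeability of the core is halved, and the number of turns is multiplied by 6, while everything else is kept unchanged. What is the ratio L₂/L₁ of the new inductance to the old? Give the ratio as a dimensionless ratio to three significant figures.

For a solenoid, L ∝ μᵣN²A/ℓ.
L₂/L₁ = (2.5)^-1 × (0.5) × (6)^2 = 7.20.

L₂/L₁ = 7.20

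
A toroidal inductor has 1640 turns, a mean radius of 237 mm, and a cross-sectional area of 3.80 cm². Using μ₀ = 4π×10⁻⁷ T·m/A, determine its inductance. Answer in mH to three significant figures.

For a thin toroid, L = μ₀N²A/(2πR).
L = (4π×10⁻⁷)(1640)²(3.800×10^-4) / (2π×0.237 m) = 8.6249×10^-4 H.

L ≈ 0.862 mH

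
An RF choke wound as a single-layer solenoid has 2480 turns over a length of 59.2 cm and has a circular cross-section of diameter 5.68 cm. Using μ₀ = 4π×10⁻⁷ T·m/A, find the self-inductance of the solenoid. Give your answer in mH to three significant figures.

L ≈ 33.1 mH

A = π(d/2)² = π(2.840×10^-2 m)² = 2.534×10^-3 m².
For a long solenoid, L = μ₀N²A/ℓ.
L = (4π×10⁻⁷)(2480)²(2.534×10^-3)/(0.592 m) = 3.308×10^-2 H.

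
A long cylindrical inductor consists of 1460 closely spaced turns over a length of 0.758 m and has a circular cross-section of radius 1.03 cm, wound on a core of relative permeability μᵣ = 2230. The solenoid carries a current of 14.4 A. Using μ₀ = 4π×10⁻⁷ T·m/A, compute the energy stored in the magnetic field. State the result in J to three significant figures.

U ≈ 272 J

A = πr² = π(1.030×10^-2 m)² = 3.333×10^-4 m².
L = μ₀μᵣN²A/ℓ = (4π×10⁻⁷)(2230)(1460)²(3.333×10^-4)/(0.758) = 2.626 H.
U = ½LI² = ½(2.626)(14.4)² = 272.3 J.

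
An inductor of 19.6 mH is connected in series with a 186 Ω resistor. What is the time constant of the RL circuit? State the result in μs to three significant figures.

τ = L/R = (1.960×10^-2 H)/(186 Ω) = 1.054×10^-4 s.

τ ≈ 105 μs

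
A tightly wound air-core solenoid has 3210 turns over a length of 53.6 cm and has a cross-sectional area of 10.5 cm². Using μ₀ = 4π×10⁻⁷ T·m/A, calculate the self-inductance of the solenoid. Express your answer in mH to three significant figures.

A = 10.5 cm² = 1.050×10^-3 m².
For a long solenoid, L = μ₀N²A/ℓ.
L = (4π×10⁻⁷)(3210)²(1.050×10^-3)/(0.536 m) = 2.537×10^-2 H.

L ≈ 25.4 mH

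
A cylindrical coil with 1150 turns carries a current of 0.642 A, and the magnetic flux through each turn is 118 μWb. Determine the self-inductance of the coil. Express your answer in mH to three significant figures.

Self-inductance is defined by L = NΦ_B/I (flux linkage over current).
L = (1150)(1.180×10^-4 Wb)/(0.642 A) = 0.2114 H.

L ≈ 211 mH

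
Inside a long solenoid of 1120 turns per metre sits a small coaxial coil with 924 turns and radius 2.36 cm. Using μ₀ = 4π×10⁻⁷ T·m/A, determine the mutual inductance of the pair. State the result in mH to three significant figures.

M ≈ 2.28 mH

The outer solenoid produces a uniform field B₁ = μ₀n₁I₁ across the inner coil,
so the flux linkage is N₂Φ = N₂B₁A₂ = μ₀n₁N₂A₂·I₁, giving M = μ₀n₁N₂A₂.
A₂ = πr² = π(2.360×10^-2 m)² = 1.750×10^-3 m².
M = (4π×10⁻⁷)(1120)(924)(1.750×10^-3) = 2.275×10^-3 H.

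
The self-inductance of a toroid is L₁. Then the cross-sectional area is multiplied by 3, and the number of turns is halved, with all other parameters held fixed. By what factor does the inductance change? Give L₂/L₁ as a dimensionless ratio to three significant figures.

For a toroid, L ∝ μᵣN²A/R.
L₂/L₁ = (3) × (0.5)^2 = 0.750.

L₂/L₁ = 0.750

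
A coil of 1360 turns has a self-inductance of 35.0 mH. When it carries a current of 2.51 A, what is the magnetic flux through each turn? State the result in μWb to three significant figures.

From L = NΦ_B/I, the flux per turn is Φ_B = LI/N.
Φ_B = (3.500×10^-2 H)(2.51 A)/1360 = 6.460×10^-5 Wb.

Φ_B ≈ 64.6 μWb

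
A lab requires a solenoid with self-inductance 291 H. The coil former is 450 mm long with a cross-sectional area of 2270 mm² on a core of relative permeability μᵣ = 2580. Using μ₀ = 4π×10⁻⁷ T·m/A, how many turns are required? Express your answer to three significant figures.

N ≈ 4220 turns

A = 2270 mm² = 2.270×10^-3 m².
From L = μ₀μᵣN²A/ℓ, N = √(Lℓ / (μ₀μᵣA)).
N = √[(291)(0.45) / ((4π×10⁻⁷)(2580)×2.270×10^-3)] = √(1.779×10^7) ≈ 4218.2.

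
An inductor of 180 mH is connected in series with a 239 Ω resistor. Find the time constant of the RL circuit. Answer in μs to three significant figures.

τ ≈ 753 μs

τ = L/R = (0.18 H)/(239 Ω) = 7.531×10^-4 s.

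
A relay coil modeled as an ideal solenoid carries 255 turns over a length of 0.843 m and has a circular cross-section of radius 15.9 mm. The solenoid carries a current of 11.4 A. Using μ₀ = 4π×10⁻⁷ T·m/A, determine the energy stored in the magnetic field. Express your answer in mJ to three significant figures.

U ≈ 5.00 mJ

A = πr² = π(1.590×10^-2 m)² = 7.942×10^-4 m².
L = μ₀N²A/ℓ = (4π×10⁻⁷)(255)²(7.942×10^-4)/(0.843) = 7.699×10^-5 H.
U = ½LI² = ½(7.699×10^-5)(11.4)² = 5.002×10^-3 J.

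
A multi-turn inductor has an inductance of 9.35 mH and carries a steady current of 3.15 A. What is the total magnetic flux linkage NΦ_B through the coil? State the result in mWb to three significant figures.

From L = NΦ_B/I, the flux linkage is NΦ_B = LI.
NΦ_B = (9.350×10^-3 H)(3.15 A) = 2.945×10^-2 Wb.

NΦ_B ≈ 29.5 mWb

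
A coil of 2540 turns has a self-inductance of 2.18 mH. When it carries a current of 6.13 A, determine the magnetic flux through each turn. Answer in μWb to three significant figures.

Φ_B ≈ 5.26 μWb

From L = NΦ_B/I, the flux per turn is Φ_B = LI/N.
Φ_B = (2.180×10^-3 H)(6.13 A)/2540 = 5.261×10^-6 Wb.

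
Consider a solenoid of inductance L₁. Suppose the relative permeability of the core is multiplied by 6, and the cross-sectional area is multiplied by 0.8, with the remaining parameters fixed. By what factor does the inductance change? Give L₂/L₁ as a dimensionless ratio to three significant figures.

For a solenoid, L ∝ μᵣN²A/ℓ.
L₂/L₁ = (6) × (0.8) = 4.80.

L₂/L₁ = 4.80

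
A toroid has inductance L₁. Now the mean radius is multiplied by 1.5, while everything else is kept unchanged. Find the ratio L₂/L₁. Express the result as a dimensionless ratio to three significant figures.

L₂/L₁ = 0.667

For a toroid, L ∝ μᵣN²A/R.
L₂/L₁ = (1.5)^-1 = 0.667.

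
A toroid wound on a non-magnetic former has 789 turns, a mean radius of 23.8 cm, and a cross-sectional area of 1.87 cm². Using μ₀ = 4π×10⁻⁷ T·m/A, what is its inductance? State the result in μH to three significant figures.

L ≈ 97.8 μH

For a thin toroid, L = μ₀N²A/(2πR).
L = (4π×10⁻⁷)(789)²(1.870×10^-4) / (2π×0.238 m) = 9.782×10^-5 H.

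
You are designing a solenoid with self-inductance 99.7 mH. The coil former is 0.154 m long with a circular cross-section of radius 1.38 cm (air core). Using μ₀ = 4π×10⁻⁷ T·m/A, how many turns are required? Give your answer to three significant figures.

A = πr² = π(1.380×10^-2 m)² = 5.983×10^-4 m².
From L = μ₀N²A/ℓ, N = √(Lℓ / (μ₀A)).
N = √[(9.970×10^-2)(0.154) / ((4π×10⁻⁷)×5.983×10^-4)] = √(2.042×10^7) ≈ 4519.1.

N ≈ 4520 turns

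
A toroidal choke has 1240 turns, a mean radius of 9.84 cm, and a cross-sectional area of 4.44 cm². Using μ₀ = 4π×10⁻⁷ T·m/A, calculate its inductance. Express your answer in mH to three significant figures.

For a thin toroid, L = μ₀N²A/(2πR).
L = (4π×10⁻⁷)(1240)²(4.440×10^-4) / (2π×9.840×10^-2 m) = 1.388×10^-3 H.

L ≈ 1.39 mH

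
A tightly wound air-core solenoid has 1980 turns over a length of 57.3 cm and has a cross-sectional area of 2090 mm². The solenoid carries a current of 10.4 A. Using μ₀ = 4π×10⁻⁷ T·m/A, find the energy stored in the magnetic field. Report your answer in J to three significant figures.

U ≈ 0.972 J

A = 2090 mm² = 2.090×10^-3 m².
L = μ₀N²A/ℓ = (4π×10⁻⁷)(1980)²(2.090×10^-3)/(0.573) = 1.797×10^-2 H.
U = ½LI² = ½(1.797×10^-2)(10.4)² = 0.9718 J.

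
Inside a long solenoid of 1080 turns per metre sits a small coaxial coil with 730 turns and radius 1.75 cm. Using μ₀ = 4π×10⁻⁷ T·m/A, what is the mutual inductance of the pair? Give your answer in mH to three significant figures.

The outer solenoid produces a uniform field B₁ = μ₀n₁I₁ across the inner coil,
so the flux linkage is N₂Φ = N₂B₁A₂ = μ₀n₁N₂A₂·I₁, giving M = μ₀n₁N₂A₂.
A₂ = πr² = π(1.750×10^-2 m)² = 9.621×10^-4 m².
M = (4π×10⁻⁷)(1080)(730)(9.621×10^-4) = 9.532×10^-4 H.

M ≈ 0.953 mH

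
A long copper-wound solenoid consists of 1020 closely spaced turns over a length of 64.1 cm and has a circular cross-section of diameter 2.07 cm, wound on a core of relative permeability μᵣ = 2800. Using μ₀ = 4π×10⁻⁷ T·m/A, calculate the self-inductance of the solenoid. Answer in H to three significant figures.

A = π(d/2)² = π(1.035×10^-2 m)² = 3.365×10^-4 m².
For a long solenoid, L = μ₀μᵣN²A/ℓ.
L = (4π×10⁻⁷)(2800)(1020)²(3.365×10^-4)/(0.641 m) = 1.922 H.

L ≈ 1.92 H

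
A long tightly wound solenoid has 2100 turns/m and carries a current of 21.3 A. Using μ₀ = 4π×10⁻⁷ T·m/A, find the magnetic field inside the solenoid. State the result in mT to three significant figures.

B ≈ 56.2 mT

Inside a long solenoid, B = μ₀nI.
B = (4π×10⁻⁷)(2.100×10^3 m⁻¹)(21.3 A) = 5.621×10^-2 T.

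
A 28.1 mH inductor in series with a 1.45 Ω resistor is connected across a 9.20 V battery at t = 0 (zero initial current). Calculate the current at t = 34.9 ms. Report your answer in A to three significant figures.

τ = L/R = 2.810×10^-2/1.45 = 1.938×10^-2 s; final current I_∞ = ε/R = 9.20/1.45 = 6.3448 A.
I(t) = I_∞(1 − e^(−t/τ)) with t/τ = 1.801.
I = (6.3448)(1 − e^(−1.801)) = 5.297 A.

I ≈ 5.30 A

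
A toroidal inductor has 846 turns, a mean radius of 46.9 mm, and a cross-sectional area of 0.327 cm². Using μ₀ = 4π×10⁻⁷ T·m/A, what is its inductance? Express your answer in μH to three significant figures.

For a thin toroid, L = μ₀N²A/(2πR).
L = (4π×10⁻⁷)(846)²(3.270×10^-5) / (2π×4.690×10^-2 m) = 9.980×10^-5 H.

L ≈ 99.8 μH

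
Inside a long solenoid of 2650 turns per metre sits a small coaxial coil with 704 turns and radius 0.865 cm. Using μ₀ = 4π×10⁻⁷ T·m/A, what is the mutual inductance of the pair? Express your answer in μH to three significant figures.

M ≈ 551 μH

The outer solenoid produces a uniform field B₁ = μ₀n₁I₁ across the inner coil,
so the flux linkage is N₂Φ = N₂B₁A₂ = μ₀n₁N₂A₂·I₁, giving M = μ₀n₁N₂A₂.
A₂ = πr² = π(8.650×10^-3 m)² = 2.351×10^-4 m².
M = (4π×10⁻⁷)(2650)(704)(2.351×10^-4) = 5.511×10^-4 H.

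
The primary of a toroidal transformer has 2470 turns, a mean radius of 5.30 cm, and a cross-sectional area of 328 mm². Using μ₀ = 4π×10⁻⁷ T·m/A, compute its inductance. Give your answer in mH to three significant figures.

For a thin toroid, L = μ₀N²A/(2πR).
L = (4π×10⁻⁷)(2470)²(3.280×10^-4) / (2π×5.300×10^-2 m) = 7.551×10^-3 H.

L ≈ 7.55 mH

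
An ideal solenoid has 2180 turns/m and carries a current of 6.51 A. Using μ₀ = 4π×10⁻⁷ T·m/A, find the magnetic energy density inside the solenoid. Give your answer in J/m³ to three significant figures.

u ≈ 127 J/m³

B = μ₀nI = (4π×10⁻⁷)(2.180×10^3)(6.51) = 1.783×10^-2 T.
u = B²/(2μ₀) = (1.783×10^-2)²/(2×4π×10⁻⁷) = 126.5 J/m³.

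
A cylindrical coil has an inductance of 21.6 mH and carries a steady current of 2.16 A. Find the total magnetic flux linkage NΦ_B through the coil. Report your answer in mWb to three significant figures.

From L = NΦ_B/I, the flux linkage is NΦ_B = LI.
NΦ_B = (2.160×10^-2 H)(2.16 A) = 4.666×10^-2 Wb.

NΦ_B ≈ 46.7 mWb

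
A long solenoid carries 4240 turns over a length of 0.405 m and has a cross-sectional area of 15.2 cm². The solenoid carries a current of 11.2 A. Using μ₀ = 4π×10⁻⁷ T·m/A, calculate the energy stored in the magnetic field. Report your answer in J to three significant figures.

U ≈ 5.32 J

A = 15.2 cm² = 1.520×10^-3 m².
L = μ₀N²A/ℓ = (4π×10⁻⁷)(4240)²(1.520×10^-3)/(0.405) = 8.479×10^-2 H.
U = ½LI² = ½(8.479×10^-2)(11.2)² = 5.318 J.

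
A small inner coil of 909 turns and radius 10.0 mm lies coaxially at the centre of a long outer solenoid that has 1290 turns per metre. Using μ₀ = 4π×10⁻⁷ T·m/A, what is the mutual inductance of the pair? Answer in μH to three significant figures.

M ≈ 463 μH

The outer solenoid produces a uniform field B₁ = μ₀n₁I₁ across the inner coil,
so the flux linkage is N₂Φ = N₂B₁A₂ = μ₀n₁N₂A₂·I₁, giving M = μ₀n₁N₂A₂.
A₂ = πr² = π(1.000×10^-2 m)² = 3.142×10^-4 m².
M = (4π×10⁻⁷)(1290)(909)(3.142×10^-4) = 4.629×10^-4 H.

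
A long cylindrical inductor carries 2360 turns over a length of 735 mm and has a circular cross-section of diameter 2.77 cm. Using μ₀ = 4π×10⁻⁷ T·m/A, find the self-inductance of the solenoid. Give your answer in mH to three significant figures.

L ≈ 5.74 mH

A = π(d/2)² = π(1.385×10^-2 m)² = 6.026×10^-4 m².
For a long solenoid, L = μ₀N²A/ℓ.
L = (4π×10⁻⁷)(2360)²(6.026×10^-4)/(0.735 m) = 5.738×10^-3 H.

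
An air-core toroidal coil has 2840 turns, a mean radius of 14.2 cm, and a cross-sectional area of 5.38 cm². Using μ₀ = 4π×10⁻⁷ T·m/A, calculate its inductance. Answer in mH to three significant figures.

L ≈ 6.11 mH

For a thin toroid, L = μ₀N²A/(2πR).
L = (4π×10⁻⁷)(2840)²(5.380×10^-4) / (2π×0.142 m) = 6.112×10^-3 H.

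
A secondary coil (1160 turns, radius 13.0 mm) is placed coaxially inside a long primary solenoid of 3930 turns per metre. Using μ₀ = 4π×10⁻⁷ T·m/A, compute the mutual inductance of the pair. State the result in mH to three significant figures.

M ≈ 3.04 mH

The outer solenoid produces a uniform field B₁ = μ₀n₁I₁ across the inner coil,
so the flux linkage is N₂Φ = N₂B₁A₂ = μ₀n₁N₂A₂·I₁, giving M = μ₀n₁N₂A₂.
A₂ = πr² = π(1.300×10^-2 m)² = 5.309×10^-4 m².
M = (4π×10⁻⁷)(3930)(1160)(5.309×10^-4) = 3.042×10^-3 H.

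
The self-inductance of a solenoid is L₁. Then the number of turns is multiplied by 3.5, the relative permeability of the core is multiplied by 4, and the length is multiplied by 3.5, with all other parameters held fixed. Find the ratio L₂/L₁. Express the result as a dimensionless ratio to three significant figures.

For a solenoid, L ∝ μᵣN²A/ℓ.
L₂/L₁ = (3.5)^2 × (4) × (3.5)^-1 = 14.0.

L₂/L₁ = 14.0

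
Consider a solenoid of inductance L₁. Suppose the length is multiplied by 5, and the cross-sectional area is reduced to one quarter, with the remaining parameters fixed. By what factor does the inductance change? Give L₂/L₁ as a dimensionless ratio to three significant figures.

For a solenoid, L ∝ μᵣN²A/ℓ.
L₂/L₁ = (5)^-1 × (0.25) = 0.0500.

L₂/L₁ = 0.0500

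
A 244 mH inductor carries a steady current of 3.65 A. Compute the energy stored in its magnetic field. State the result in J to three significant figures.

Stored magnetic energy: U = ½LI².
U = ½(0.244 H)(3.65 A)² = 1.625 J.

U ≈ 1.63 J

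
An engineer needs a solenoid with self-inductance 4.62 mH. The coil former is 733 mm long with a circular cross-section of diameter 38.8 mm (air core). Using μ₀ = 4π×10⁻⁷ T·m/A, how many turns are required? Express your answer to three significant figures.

N ≈ 1510 turns

A = π(d/2)² = π(1.940×10^-2 m)² = 1.182×10^-3 m².
From L = μ₀N²A/ℓ, N = √(Lℓ / (μ₀A)).
N = √[(4.620×10^-3)(0.733) / ((4π×10⁻⁷)×1.182×10^-3)] = √(2.279×10^6) ≈ 1509.7.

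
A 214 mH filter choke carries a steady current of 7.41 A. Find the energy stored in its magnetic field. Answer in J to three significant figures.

Stored magnetic energy: U = ½LI².
U = ½(0.214 H)(7.41 A)² = 5.875 J.

U ≈ 5.88 J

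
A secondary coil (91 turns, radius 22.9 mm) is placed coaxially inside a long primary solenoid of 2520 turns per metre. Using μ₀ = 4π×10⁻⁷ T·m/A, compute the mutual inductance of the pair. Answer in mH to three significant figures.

The outer solenoid produces a uniform field B₁ = μ₀n₁I₁ across the inner coil,
so the flux linkage is N₂Φ = N₂B₁A₂ = μ₀n₁N₂A₂·I₁, giving M = μ₀n₁N₂A₂.
A₂ = πr² = π(2.290×10^-2 m)² = 1.647×10^-3 m².
M = (4π×10⁻⁷)(2520)(91)(1.647×10^-3) = 4.748×10^-4 H.

M ≈ 0.475 mH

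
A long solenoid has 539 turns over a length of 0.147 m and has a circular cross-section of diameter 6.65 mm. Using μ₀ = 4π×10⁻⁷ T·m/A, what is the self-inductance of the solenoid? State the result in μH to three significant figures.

A = π(d/2)² = π(3.325×10^-3 m)² = 3.473×10^-5 m².
For a long solenoid, L = μ₀N²A/ℓ.
L = (4π×10⁻⁷)(539)²(3.473×10^-5)/(0.147 m) = 8.626×10^-5 H.

L ≈ 86.3 μH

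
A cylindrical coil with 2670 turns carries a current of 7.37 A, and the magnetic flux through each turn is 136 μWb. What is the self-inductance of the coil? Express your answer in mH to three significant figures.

Self-inductance is defined by L = NΦ_B/I (flux linkage over current).
L = (2670)(1.360×10^-4 Wb)/(7.37 A) = 4.927×10^-2 H.

L ≈ 49.3 mH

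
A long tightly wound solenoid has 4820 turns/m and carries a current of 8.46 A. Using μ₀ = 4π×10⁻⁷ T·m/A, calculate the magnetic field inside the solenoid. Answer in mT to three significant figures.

Inside a long solenoid, B = μ₀nI.
B = (4π×10⁻⁷)(4.820×10^3 m⁻¹)(8.46 A) = 5.124×10^-2 T.

B ≈ 51.2 mT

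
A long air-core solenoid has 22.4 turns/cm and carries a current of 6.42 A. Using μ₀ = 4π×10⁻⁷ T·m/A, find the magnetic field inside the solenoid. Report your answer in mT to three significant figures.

Inside a long solenoid, B = μ₀nI.
B = (4π×10⁻⁷)(2.240×10^3 m⁻¹)(6.42 A) = 1.807×10^-2 T.

B ≈ 18.1 mT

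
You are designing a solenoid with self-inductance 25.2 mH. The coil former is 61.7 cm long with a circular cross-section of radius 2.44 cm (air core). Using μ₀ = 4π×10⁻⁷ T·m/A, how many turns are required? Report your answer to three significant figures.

N ≈ 2570 turns

A = πr² = π(2.440×10^-2 m)² = 1.870×10^-3 m².
From L = μ₀N²A/ℓ, N = √(Lℓ / (μ₀A)).
N = √[(2.520×10^-2)(0.617) / ((4π×10⁻⁷)×1.870×10^-3)] = √(6.615×10^6) ≈ 2572.0.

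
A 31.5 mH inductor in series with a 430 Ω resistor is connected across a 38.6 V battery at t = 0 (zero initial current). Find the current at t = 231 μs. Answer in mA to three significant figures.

τ = L/R = 3.150×10^-2/430 = 7.326×10^-5 s; final current I_∞ = ε/R = 38.6/430 = 8.977×10^-2 A.
I(t) = I_∞(1 − e^(−t/τ)) with t/τ = 3.153.
I = (8.977×10^-2)(1 − e^(−3.153)) = 8.593×10^-2 A.

I ≈ 85.9 mA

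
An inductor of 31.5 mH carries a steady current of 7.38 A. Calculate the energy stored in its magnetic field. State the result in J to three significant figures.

U ≈ 0.858 J

Stored magnetic energy: U = ½LI².
U = ½(3.150×10^-2 H)(7.38 A)² = 0.8578 J.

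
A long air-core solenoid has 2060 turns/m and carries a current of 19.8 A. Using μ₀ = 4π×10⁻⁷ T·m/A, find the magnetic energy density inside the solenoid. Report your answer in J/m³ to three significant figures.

B = μ₀nI = (4π×10⁻⁷)(2.060×10^3)(19.8) = 5.126×10^-2 T.
u = B²/(2μ₀) = (5.126×10^-2)²/(2×4π×10⁻⁷) = 1.045×10^3 J/m³.

u ≈ 1050 J/m³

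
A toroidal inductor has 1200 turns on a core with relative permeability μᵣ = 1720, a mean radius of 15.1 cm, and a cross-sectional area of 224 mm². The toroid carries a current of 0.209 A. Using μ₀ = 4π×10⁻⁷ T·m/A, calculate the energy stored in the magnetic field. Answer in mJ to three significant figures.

U ≈ 16.0 mJ

L = μ₀μᵣN²A/(2πR) = (4π×10⁻⁷)(1720)(1200)²(2.240×10^-4)/(2π×0.151) = 0.7348 H.
U = ½LI² = ½(0.7348)(0.209)² = 1.6049×10^-2 J.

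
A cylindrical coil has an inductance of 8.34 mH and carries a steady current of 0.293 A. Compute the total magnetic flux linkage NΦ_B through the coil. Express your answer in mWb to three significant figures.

From L = NΦ_B/I, the flux linkage is NΦ_B = LI.
NΦ_B = (8.340×10^-3 H)(0.293 A) = 2.444×10^-3 Wb.

NΦ_B ≈ 2.44 mWb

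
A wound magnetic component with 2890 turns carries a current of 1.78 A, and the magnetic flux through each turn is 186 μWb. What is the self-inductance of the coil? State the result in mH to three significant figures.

L ≈ 302 mH

Self-inductance is defined by L = NΦ_B/I (flux linkage over current).
L = (2890)(1.860×10^-4 Wb)/(1.78 A) = 0.302 H.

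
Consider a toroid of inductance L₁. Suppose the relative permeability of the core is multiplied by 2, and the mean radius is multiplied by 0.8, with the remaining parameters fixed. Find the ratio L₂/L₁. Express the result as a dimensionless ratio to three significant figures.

L₂/L₁ = 2.50

For a toroid, L ∝ μᵣN²A/R.
L₂/L₁ = (2) × (0.8)^-1 = 2.50.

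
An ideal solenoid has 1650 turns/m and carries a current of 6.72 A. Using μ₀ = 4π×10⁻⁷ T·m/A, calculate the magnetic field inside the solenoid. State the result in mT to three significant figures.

B ≈ 13.9 mT

Inside a long solenoid, B = μ₀nI.
B = (4π×10⁻⁷)(1.650×10^3 m⁻¹)(6.72 A) = 1.393×10^-2 T.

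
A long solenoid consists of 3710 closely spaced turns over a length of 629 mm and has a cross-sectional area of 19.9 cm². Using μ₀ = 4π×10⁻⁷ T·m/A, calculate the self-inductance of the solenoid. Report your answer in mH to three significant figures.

A = 19.9 cm² = 1.990×10^-3 m².
For a long solenoid, L = μ₀N²A/ℓ.
L = (4π×10⁻⁷)(3710)²(1.990×10^-3)/(0.629 m) = 5.472×10^-2 H.

L ≈ 54.7 mH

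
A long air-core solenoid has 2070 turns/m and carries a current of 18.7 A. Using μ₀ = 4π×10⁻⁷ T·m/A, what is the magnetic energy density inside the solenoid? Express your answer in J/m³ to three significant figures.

u ≈ 941 J/m³

B = μ₀nI = (4π×10⁻⁷)(2.070×10^3)(18.7) = 4.864×10^-2 T.
u = B²/(2μ₀) = (4.864×10^-2)²/(2×4π×10⁻⁷) = 941.46 J/m³.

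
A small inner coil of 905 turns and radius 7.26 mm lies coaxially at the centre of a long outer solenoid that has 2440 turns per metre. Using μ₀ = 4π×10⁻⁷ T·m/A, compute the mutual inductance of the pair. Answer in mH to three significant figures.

M ≈ 0.459 mH

The outer solenoid produces a uniform field B₁ = μ₀n₁I₁ across the inner coil,
so the flux linkage is N₂Φ = N₂B₁A₂ = μ₀n₁N₂A₂·I₁, giving M = μ₀n₁N₂A₂.
A₂ = πr² = π(7.260×10^-3 m)² = 1.656×10^-4 m².
M = (4π×10⁻⁷)(2440)(905)(1.656×10^-4) = 4.5949×10^-4 H.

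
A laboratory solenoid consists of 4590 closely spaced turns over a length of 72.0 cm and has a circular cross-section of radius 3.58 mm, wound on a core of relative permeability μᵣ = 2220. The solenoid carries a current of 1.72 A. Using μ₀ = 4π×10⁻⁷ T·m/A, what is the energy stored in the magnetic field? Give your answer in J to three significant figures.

U ≈ 4.86 J

A = πr² = π(3.580×10^-3 m)² = 4.026×10^-5 m².
L = μ₀μᵣN²A/ℓ = (4π×10⁻⁷)(2220)(4590)²(4.026×10^-5)/(0.72) = 3.287 H.
U = ½LI² = ½(3.287)(1.72)² = 4.862 J.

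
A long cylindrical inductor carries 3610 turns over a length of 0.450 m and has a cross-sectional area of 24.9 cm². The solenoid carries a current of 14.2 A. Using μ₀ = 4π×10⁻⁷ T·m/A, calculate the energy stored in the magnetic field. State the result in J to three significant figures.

U ≈ 9.14 J

A = 24.9 cm² = 2.490×10^-3 m².
L = μ₀N²A/ℓ = (4π×10⁻⁷)(3610)²(2.490×10^-3)/(0.45) = 9.062×10^-2 H.
U = ½LI² = ½(9.062×10^-2)(14.2)² = 9.136 J.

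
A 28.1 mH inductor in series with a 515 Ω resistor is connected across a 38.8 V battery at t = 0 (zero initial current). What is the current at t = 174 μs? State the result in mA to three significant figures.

τ = L/R = 2.810×10^-2/515 = 5.456×10^-5 s; final current I_∞ = ε/R = 38.8/515 = 7.534×10^-2 A.
I(t) = I_∞(1 − e^(−t/τ)) with t/τ = 3.189.
I = (7.534×10^-2)(1 − e^(−3.189)) = 7.223×10^-2 A.

I ≈ 72.2 mA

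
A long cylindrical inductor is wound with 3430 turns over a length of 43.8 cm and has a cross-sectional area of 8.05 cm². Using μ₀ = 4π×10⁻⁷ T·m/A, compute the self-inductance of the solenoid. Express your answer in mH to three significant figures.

L ≈ 27.2 mH

A = 8.05 cm² = 8.050×10^-4 m².
For a long solenoid, L = μ₀N²A/ℓ.
L = (4π×10⁻⁷)(3430)²(8.050×10^-4)/(0.438 m) = 2.717×10^-2 H.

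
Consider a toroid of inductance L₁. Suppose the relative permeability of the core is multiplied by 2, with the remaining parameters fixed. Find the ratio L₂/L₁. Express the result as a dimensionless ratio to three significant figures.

L₂/L₁ = 2.00

For a toroid, L ∝ μᵣN²A/R.
L₂/L₁ = (2) = 2.00.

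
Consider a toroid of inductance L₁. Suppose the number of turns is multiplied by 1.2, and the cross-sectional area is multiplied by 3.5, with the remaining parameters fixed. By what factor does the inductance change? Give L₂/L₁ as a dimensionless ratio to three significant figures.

L₂/L₁ = 5.04

For a toroid, L ∝ μᵣN²A/R.
L₂/L₁ = (1.2)^2 × (3.5) = 5.04.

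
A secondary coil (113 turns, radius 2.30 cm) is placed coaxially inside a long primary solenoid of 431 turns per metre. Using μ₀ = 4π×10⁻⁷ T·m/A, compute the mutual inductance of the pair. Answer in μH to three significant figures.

M ≈ 102 μH

The outer solenoid produces a uniform field B₁ = μ₀n₁I₁ across the inner coil,
so the flux linkage is N₂Φ = N₂B₁A₂ = μ₀n₁N₂A₂·I₁, giving M = μ₀n₁N₂A₂.
A₂ = πr² = π(2.300×10^-2 m)² = 1.662×10^-3 m².
M = (4π×10⁻⁷)(431)(113)(1.662×10^-3) = 1.017×10^-4 H.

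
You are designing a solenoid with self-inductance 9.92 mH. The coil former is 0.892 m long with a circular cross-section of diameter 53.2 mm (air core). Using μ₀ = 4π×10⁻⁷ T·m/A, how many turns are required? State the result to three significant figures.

N ≈ 1780 turns

A = π(d/2)² = π(2.660×10^-2 m)² = 2.223×10^-3 m².
From L = μ₀N²A/ℓ, N = √(Lℓ / (μ₀A)).
N = √[(9.920×10^-3)(0.892) / ((4π×10⁻⁷)×2.223×10^-3)] = √(3.168×10^6) ≈ 1779.8.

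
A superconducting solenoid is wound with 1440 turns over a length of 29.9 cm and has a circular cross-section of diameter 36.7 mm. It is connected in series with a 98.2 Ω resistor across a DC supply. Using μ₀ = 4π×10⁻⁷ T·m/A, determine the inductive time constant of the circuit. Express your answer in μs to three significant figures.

τ ≈ 93.9 μs

A = π(d/2)² = π(1.835×10^-2 m)² = 1.058×10^-3 m².
L = μ₀N²A/ℓ = (4π×10⁻⁷)(1440)²(1.058×10^-3)/(0.299) = 9.219×10^-3 H.
τ = L/R = (9.219×10^-3)/(98.2) = 9.388×10^-5 s.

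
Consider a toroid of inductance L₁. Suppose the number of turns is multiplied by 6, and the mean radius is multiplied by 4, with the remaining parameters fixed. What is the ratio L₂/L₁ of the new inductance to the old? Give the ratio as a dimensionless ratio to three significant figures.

L₂/L₁ = 9.00

For a toroid, L ∝ μᵣN²A/R.
L₂/L₁ = (6)^2 × (4)^-1 = 9.00.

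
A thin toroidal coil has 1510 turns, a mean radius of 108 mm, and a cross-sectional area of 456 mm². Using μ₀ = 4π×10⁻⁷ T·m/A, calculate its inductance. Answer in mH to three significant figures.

For a thin toroid, L = μ₀N²A/(2πR).
L = (4π×10⁻⁷)(1510)²(4.560×10^-4) / (2π×0.108 m) = 1.925×10^-3 H.

L ≈ 1.93 mH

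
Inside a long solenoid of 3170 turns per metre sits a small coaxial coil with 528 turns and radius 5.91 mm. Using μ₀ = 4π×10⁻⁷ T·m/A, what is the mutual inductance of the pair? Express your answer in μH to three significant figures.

M ≈ 231 μH

The outer solenoid produces a uniform field B₁ = μ₀n₁I₁ across the inner coil,
so the flux linkage is N₂Φ = N₂B₁A₂ = μ₀n₁N₂A₂·I₁, giving M = μ₀n₁N₂A₂.
A₂ = πr² = π(5.910×10^-3 m)² = 1.097×10^-4 m².
M = (4π×10⁻⁷)(3170)(528)(1.097×10^-4) = 2.308×10^-4 H.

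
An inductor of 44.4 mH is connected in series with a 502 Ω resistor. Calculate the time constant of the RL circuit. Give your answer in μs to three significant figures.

τ = L/R = (4.440×10^-2 H)/(502 Ω) = 8.8446×10^-5 s.

τ ≈ 88.4 μs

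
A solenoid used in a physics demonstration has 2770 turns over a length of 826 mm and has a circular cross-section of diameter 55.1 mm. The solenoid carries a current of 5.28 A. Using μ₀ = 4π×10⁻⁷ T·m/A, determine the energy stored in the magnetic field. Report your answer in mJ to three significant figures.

U ≈ 388 mJ

A = π(d/2)² = π(2.755×10^-2 m)² = 2.384×10^-3 m².
L = μ₀N²A/ℓ = (4π×10⁻⁷)(2770)²(2.384×10^-3)/(0.826) = 2.783×10^-2 H.
U = ½LI² = ½(2.783×10^-2)(5.28)² = 0.388 J.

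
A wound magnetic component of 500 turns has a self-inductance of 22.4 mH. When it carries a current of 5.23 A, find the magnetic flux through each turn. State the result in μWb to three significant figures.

Φ_B ≈ 234 μWb

From L = NΦ_B/I, the flux per turn is Φ_B = LI/N.
Φ_B = (2.240×10^-2 H)(5.23 A)/500 = 2.343×10^-4 Wb.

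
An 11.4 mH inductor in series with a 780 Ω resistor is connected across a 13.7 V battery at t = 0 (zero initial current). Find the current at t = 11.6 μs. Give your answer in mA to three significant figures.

I ≈ 9.62 mA

τ = L/R = 1.140×10^-2/780 = 1.462×10^-5 s; final current I_∞ = ε/R = 13.7/780 = 1.756×10^-2 A.
I(t) = I_∞(1 − e^(−t/τ)) with t/τ = 0.794.
I = (1.756×10^-2)(1 − e^(−0.794)) = 9.622×10^-3 A.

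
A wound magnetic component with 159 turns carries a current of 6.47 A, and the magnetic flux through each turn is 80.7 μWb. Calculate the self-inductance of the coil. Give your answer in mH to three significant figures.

Self-inductance is defined by L = NΦ_B/I (flux linkage over current).
L = (159)(8.070×10^-5 Wb)/(6.47 A) = 1.983×10^-3 H.

L ≈ 1.98 mH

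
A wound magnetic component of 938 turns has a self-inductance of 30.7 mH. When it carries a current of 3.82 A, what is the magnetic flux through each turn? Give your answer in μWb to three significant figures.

Φ_B ≈ 125 μWb

From L = NΦ_B/I, the flux per turn is Φ_B = LI/N.
Φ_B = (3.070×10^-2 H)(3.82 A)/938 = 1.250×10^-4 Wb.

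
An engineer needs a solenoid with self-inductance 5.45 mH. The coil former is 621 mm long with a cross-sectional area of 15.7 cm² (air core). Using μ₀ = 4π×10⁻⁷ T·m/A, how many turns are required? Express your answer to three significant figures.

N ≈ 1310 turns

A = 15.7 cm² = 1.570×10^-3 m².
From L = μ₀N²A/ℓ, N = √(Lℓ / (μ₀A)).
N = √[(5.450×10^-3)(0.621) / ((4π×10⁻⁷)×1.570×10^-3)] = √(1.715×10^6) ≈ 1309.8.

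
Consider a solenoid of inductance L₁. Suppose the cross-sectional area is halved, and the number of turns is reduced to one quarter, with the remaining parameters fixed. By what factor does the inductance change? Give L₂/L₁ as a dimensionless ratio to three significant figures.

L₂/L₁ = 0.0313

For a solenoid, L ∝ μᵣN²A/ℓ.
L₂/L₁ = (0.5) × (0.25)^2 = 0.0313.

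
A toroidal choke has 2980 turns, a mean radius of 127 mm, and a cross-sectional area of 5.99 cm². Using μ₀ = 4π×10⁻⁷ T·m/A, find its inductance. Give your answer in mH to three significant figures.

L ≈ 8.38 mH

For a thin toroid, L = μ₀N²A/(2πR).
L = (4π×10⁻⁷)(2980)²(5.990×10^-4) / (2π×0.127 m) = 8.377×10^-3 H.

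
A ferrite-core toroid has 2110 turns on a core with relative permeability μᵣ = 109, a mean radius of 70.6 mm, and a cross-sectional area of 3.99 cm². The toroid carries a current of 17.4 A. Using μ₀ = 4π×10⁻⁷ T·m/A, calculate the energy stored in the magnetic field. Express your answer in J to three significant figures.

U ≈ 83.0 J

L = μ₀μᵣN²A/(2πR) = (4π×10⁻⁷)(109)(2110)²(3.990×10^-4)/(2π×7.060×10^-2) = 0.5485 H.
U = ½LI² = ½(0.5485)(17.4)² = 83.03 J.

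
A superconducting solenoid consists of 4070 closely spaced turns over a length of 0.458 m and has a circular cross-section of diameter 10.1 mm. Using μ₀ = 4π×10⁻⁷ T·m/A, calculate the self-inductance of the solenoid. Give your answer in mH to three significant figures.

A = π(d/2)² = π(5.050×10^-3 m)² = 8.012×10^-5 m².
For a long solenoid, L = μ₀N²A/ℓ.
L = (4π×10⁻⁷)(4070)²(8.012×10^-5)/(0.458 m) = 3.641×10^-3 H.

L ≈ 3.64 mH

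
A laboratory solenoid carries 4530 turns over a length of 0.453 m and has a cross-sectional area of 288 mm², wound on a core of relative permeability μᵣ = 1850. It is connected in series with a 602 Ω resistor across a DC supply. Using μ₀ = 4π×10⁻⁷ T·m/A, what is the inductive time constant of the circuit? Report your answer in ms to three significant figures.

τ ≈ 50.4 ms

A = 288 mm² = 2.880×10^-4 m².
L = μ₀μᵣN²A/ℓ = (4π×10⁻⁷)(1850)(4530)²(2.880×10^-4)/(0.453) = 30.33 H.
τ = L/R = (30.33)/(602) = 5.038×10^-2 s.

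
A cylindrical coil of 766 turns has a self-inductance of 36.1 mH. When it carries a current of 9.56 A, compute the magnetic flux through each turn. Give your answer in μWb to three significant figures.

From L = NΦ_B/I, the flux per turn is Φ_B = LI/N.
Φ_B = (3.610×10^-2 H)(9.56 A)/766 = 4.505×10^-4 Wb.

Φ_B ≈ 451 μWb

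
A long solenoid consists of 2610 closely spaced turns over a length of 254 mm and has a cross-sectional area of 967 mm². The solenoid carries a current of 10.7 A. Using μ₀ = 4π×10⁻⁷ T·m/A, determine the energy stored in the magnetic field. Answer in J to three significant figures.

U ≈ 1.87 J

A = 967 mm² = 9.670×10^-4 m².
L = μ₀N²A/ℓ = (4π×10⁻⁷)(2610)²(9.670×10^-4)/(0.254) = 3.259×10^-2 H.
U = ½LI² = ½(3.259×10^-2)(10.7)² = 1.866 J.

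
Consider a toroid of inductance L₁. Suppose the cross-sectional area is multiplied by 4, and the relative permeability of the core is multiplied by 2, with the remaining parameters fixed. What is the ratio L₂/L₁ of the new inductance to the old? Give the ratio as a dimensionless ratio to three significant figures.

L₂/L₁ = 8.00

For a toroid, L ∝ μᵣN²A/R.
L₂/L₁ = (4) × (2) = 8.00.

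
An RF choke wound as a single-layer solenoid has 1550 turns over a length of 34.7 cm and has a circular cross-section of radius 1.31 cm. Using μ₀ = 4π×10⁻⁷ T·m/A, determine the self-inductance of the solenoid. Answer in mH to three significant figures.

A = πr² = π(1.310×10^-2 m)² = 5.391×10^-4 m².
For a long solenoid, L = μ₀N²A/ℓ.
L = (4π×10⁻⁷)(1550)²(5.391×10^-4)/(0.347 m) = 4.691×10^-3 H.

L ≈ 4.69 mH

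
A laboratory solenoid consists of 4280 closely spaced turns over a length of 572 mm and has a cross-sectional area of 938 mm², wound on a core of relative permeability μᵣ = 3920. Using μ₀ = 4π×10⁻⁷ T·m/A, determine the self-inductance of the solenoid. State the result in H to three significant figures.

L ≈ 148 H

A = 938 mm² = 9.380×10^-4 m².
For a long solenoid, L = μ₀μᵣN²A/ℓ.
L = (4π×10⁻⁷)(3920)(4280)²(9.380×10^-4)/(0.572 m) = 148 H.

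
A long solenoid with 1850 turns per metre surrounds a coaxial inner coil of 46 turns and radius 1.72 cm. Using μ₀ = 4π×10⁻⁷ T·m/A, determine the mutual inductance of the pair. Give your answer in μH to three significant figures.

M ≈ 99.4 μH

The outer solenoid produces a uniform field B₁ = μ₀n₁I₁ across the inner coil,
so the flux linkage is N₂Φ = N₂B₁A₂ = μ₀n₁N₂A₂·I₁, giving M = μ₀n₁N₂A₂.
A₂ = πr² = π(1.720×10^-2 m)² = 9.294×10^-4 m².
M = (4π×10⁻⁷)(1850)(46)(9.294×10^-4) = 9.939×10^-5 H.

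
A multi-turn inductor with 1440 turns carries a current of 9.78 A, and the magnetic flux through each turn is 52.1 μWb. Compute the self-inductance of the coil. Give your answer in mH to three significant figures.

Self-inductance is defined by L = NΦ_B/I (flux linkage over current).
L = (1440)(5.210×10^-5 Wb)/(9.78 A) = 7.671×10^-3 H.

L ≈ 7.67 mH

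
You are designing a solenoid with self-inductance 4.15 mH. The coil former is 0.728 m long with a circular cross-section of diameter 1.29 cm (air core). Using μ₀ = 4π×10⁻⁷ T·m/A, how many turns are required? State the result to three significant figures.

A = π(d/2)² = π(6.450×10^-3 m)² = 1.307×10^-4 m².
From L = μ₀N²A/ℓ, N = √(Lℓ / (μ₀A)).
N = √[(4.150×10^-3)(0.728) / ((4π×10⁻⁷)×1.307×10^-4)] = √(1.840×10^7) ≈ 4288.9.

N ≈ 4290 turns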